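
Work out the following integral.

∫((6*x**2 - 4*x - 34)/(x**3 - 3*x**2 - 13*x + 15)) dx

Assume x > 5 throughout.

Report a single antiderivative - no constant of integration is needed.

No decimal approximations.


Answer: 3*log(x - 5) + 2*log(x - 1) + log(x + 3).


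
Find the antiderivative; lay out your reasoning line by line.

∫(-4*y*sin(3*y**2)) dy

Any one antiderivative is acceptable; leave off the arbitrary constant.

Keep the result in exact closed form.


Step 1. Substitute u = y**2, turning ∫(-4*y*sin(3*y**2)) dy into ∫(-2*sin(3*u)) du: now ∫(-2*sin(3*u)) du.
Step 2. Evaluate the standard form: now 2*cos(3*u)/3.
Step 3. Substitute back u = y**2: now 2*cos(3*y**2)/3.
Answer: 2*cos(3*y**2)/3.


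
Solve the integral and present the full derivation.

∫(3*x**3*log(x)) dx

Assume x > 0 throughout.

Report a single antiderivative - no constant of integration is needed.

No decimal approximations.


Step 1. Integrate ∫(3*x**3*log(x)) dx by parts with u = log(x), dv = (3*x**3) dx, so v = 3*x**4/4 [assuming x > 0]: now 3*x**4*log(x)/4 + ∫(-3*x**3/4) dx.
Step 2. Evaluate the standard form: now 3*x**4*log(x)/4 - 3*x**4/16.
Answer: 3*x**4*log(x)/4 - 3*x**4/16.


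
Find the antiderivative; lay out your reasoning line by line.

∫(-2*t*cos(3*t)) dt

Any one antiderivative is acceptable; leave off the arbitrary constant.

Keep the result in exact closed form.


Step 1. Integrate ∫(-2*t*cos(3*t)) dt by parts with u = t, dv = (-2*cos(3*t)) dt, so v = -2*sin(3*t)/3: now -2*t*sin(3*t)/3 + ∫(2*sin(3*t)/3) dt.
Step 2. Evaluate the standard form: now -2*t*sin(3*t)/3 - 2*cos(3*t)/9.
Answer: -2*t*sin(3*t)/3 - 2*cos(3*t)/9.


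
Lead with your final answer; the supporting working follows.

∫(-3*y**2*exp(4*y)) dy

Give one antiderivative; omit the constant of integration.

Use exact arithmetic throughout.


The answer is -3*y**2*exp(4*y)/4 + 3*y*exp(4*y)/8 - 3*exp(4*y)/32.
Step 1. Integrate ∫(-3*y**2*exp(4*y)) dy by parts with u = y**2, dv = (-3*exp(4*y)) dy, so v = -3*exp(4*y)/4: now -3*y**2*exp(4*y)/4 + ∫(3*y*exp(4*y)/2) dy.
Step 2. Integrate ∫(3*y*exp(4*y)/2) dy by parts with u = y, dv = (3*exp(4*y)/2) dy, so v = 3*exp(4*y)/8: now -3*y**2*exp(4*y)/4 + 3*y*exp(4*y)/8 + ∫(-3*exp(4*y)/8) dy.
Step 3. Evaluate the standard form: now -3*y**2*exp(4*y)/4 + 3*y*exp(4*y)/8 - 3*exp(4*y)/32.
Answer: -3*y**2*exp(4*y)/4 + 3*y*exp(4*y)/8 - 3*exp(4*y)/32.


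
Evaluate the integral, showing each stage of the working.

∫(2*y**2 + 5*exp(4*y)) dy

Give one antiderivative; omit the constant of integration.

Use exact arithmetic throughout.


Step 1. Rewrite: now ∫(2*y**2) dy + ∫(5*exp(4*y)) dy.
Step 2. Evaluate the standard form: now 2*y**3/3 + ∫(5*exp(4*y)) dy.
Step 3. Evaluate the standard form: now 2*y**3/3 + 5*exp(4*y)/4.
Answer: 2*y**3/3 + 5*exp(4*y)/4.


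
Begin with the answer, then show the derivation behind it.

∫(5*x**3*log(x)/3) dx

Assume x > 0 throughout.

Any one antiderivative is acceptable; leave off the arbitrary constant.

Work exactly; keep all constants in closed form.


The answer is 5*x**4*log(x)/12 - 5*x**4/48.
Step 1. Integrate ∫(5*x**3*log(x)/3) dx by parts with u = log(x), dv = (5*x**3/3) dx, so v = 5*x**4/12 [assuming x > 0]: now 5*x**4*log(x)/12 + ∫(-5*x**3/12) dx.
Step 2. Evaluate the standard form: now 5*x**4*log(x)/12 - 5*x**4/48.
Answer: 5*x**4*log(x)/12 - 5*x**4/48.


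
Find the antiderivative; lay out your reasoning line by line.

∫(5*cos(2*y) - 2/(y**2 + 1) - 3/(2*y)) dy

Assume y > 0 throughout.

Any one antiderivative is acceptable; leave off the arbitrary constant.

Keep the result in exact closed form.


Step 1. Rewrite: now ∫(-3/(2*y)) dy + ∫(-2/(y**2 + 1)) dy + ∫(5*cos(2*y)) dy.
Step 2. Evaluate the standard form: now -2*atan(y) + ∫(-3/(2*y)) dy + ∫(5*cos(2*y)) dy.
Step 3. Evaluate the standard form: now 5*sin(2*y)/2 - 2*atan(y) + ∫(-3/(2*y)) dy.
Step 4. Evaluate the standard form [assuming y > 0]: now -3*log(y)/2 + 5*sin(2*y)/2 - 2*atan(y).
Answer: -3*log(y)/2 + 5*sin(2*y)/2 - 2*atan(y).


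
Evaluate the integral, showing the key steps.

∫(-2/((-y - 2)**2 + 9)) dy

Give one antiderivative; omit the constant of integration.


Step 1. Substitute u = -y - 2, turning ∫(-2/((-y - 2)**2 + 9)) dy into ∫(2/(u**2 + 9)) du: now ∫(2/(u**2 + 9)) du.
Step 2. Evaluate the standard form: now 2*atan(u/3)/3.
Step 3. Substitute back u = -y - 2: now -2*atan(y/3 + 2/3)/3.
Answer: -2*atan(y/3 + 2/3)/3.


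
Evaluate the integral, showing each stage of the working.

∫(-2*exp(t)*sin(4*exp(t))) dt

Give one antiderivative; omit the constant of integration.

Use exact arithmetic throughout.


Step 1. Substitute u = exp(t), turning ∫(-2*exp(t)*sin(4*exp(t))) dt into ∫(-2*sin(4*u)) du: now ∫(-2*sin(4*u)) du.
Step 2. Evaluate the standard form: now cos(4*u)/2.
Step 3. Substitute back u = exp(t): now cos(4*exp(t))/2.
Answer: cos(4*exp(t))/2.


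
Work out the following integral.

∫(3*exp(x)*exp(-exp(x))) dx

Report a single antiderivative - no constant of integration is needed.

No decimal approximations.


Answer: -3*exp(-exp(x)).


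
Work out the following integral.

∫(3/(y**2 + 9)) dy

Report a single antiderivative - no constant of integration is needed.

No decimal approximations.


Answer: atan(y/3).


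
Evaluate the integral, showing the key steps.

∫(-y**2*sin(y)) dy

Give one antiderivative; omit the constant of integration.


Step 1. Integrate ∫(-y**2*sin(y)) dy by parts with u = y**2, dv = (-sin(y)) dy, so v = cos(y): now y**2*cos(y) + ∫(-2*y*cos(y)) dy.
Step 2. Integrate ∫(-2*y*cos(y)) dy by parts with u = y, dv = (-2*cos(y)) dy, so v = -2*sin(y): now y**2*cos(y) - 2*y*sin(y) + ∫(2*sin(y)) dy.
Step 3. Evaluate the standard form: now y**2*cos(y) - 2*y*sin(y) - 2*cos(y).
Answer: y**2*cos(y) - 2*y*sin(y) - 2*cos(y).


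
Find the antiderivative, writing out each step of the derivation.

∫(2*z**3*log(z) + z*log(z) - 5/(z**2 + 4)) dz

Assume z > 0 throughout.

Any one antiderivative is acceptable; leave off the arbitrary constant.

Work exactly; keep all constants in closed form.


Step 1. Rewrite: now ∫(z*log(z)) dz + ∫(2*z**3*log(z)) dz + ∫(-5/(z**2 + 4)) dz.
Step 2. Integrate ∫(2*z**3*log(z)) dz by parts with u = log(z), dv = (2*z**3) dz, so v = z**4/2 [assuming z > 0]: now z**4*log(z)/2 + ∫(-z**3/2) dz + ∫(z*log(z)) dz + ∫(-5/(z**2 + 4)) dz.
Step 3. Evaluate the standard form: now z**4*log(z)/2 - z**4/8 + ∫(z*log(z)) dz + ∫(-5/(z**2 + 4)) dz.
Step 4. Integrate ∫(z*log(z)) dz by parts with u = log(z), dv = (z) dz, so v = z**2/2 [assuming z > 0]: now z**4*log(z)/2 - z**4/8 + z**2*log(z)/2 + ∫(-z/2) dz + ∫(-5/(z**2 + 4)) dz.
Step 5. Evaluate the standard form: now z**4*log(z)/2 - z**4/8 + z**2*log(z)/2 - z**2/4 + ∫(-5/(z**2 + 4)) dz.
Step 6. Evaluate the standard form: now z**4*log(z)/2 - z**4/8 + z**2*log(z)/2 - z**2/4 - 5*atan(z/2)/2.
Answer: z**4*log(z)/2 - z**4/8 + z**2*log(z)/2 - z**2/4 - 5*atan(z/2)/2.


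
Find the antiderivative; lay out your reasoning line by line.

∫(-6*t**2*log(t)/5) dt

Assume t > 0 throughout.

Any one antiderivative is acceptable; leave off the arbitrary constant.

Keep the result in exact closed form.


Step 1. Integrate ∫(-6*t**2*log(t)/5) dt by parts with u = log(t), dv = (-6*t**2/5) dt, so v = -2*t**3/5 [assuming t > 0]: now -2*t**3*log(t)/5 + ∫(2*t**2/5) dt.
Step 2. Evaluate the standard form: now -2*t**3*log(t)/5 + 2*t**3/15.
Answer: -2*t**3*log(t)/5 + 2*t**3/15.


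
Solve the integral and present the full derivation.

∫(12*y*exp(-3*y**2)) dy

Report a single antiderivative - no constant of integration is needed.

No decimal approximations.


Step 1. Substitute u = y**2, turning ∫(12*y*exp(-3*y**2)) dy into ∫(6*exp(-3*u)) du: now ∫(6*exp(-3*u)) du.
Step 2. Evaluate the standard form: now -2*exp(-3*u).
Step 3. Substitute back u = y**2: now -2*exp(-3*y**2).
Answer: -2*exp(-3*y**2).


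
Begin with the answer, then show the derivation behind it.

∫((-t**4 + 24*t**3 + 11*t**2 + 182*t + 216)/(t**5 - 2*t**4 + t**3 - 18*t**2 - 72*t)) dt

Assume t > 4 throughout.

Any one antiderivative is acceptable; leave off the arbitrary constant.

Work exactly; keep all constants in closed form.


The answer is -3*log(t) + 4*log(t - 4) - 2*log(t + 2) + 2*atan(t/3)/3.
Step 1. Decompose ∫((-t**4 + 24*t**3 + 11*t**2 + 182*t + 216)/(t**5 - 2*t**4 + t**3 - 18*t**2 - 72*t)) dt by partial fractions, (-t**4 + 24*t**3 + 11*t**2 + 182*t + 216)/(t**5 - 2*t**4 + t**3 - 18*t**2 - 72*t) = 2/(t**2 + 9) - 2/(t + 2) + 4/(t - 4) - 3/t: now ∫(-3/t) dt + ∫(4/(t - 4)) dt + ∫(-2/(t + 2)) dt + ∫(2/(t**2 + 9)) dt.
Step 2. Evaluate the standard form [assuming t > -2]: now -2*log(t + 2) + ∫(-3/t) dt + ∫(4/(t - 4)) dt + ∫(2/(t**2 + 9)) dt.
Step 3. Evaluate the standard form [assuming t > 0]: now -3*log(t) - 2*log(t + 2) + ∫(4/(t - 4)) dt + ∫(2/(t**2 + 9)) dt.
Step 4. Evaluate the standard form [assuming t > 4]: now -3*log(t) + 4*log(t - 4) - 2*log(t + 2) + ∫(2/(t**2 + 9)) dt.
Step 5. Evaluate the standard form: now -3*log(t) + 4*log(t - 4) - 2*log(t + 2) + 2*atan(t/3)/3.
Answer: -3*log(t) + 4*log(t - 4) - 2*log(t + 2) + 2*atan(t/3)/3.


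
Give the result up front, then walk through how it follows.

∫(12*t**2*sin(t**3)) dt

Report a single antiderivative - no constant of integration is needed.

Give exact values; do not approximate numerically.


The answer is -4*cos(t**3).
Step 1. Substitute u = t**3, turning ∫(12*t**2*sin(t**3)) dt into ∫(4*sin(u)) du: now ∫(4*sin(u)) du.
Step 2. Evaluate the standard form: now -4*cos(u).
Step 3. Substitute back u = t**3: now -4*cos(t**3).
Answer: -4*cos(t**3).


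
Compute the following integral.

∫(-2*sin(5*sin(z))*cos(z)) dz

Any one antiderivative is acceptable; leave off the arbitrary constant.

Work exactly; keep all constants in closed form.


Answer: 2*cos(5*sin(z))/5.


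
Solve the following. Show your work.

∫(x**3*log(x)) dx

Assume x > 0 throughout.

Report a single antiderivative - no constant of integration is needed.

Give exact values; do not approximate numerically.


Step 1. Integrate ∫(x**3*log(x)) dx by parts with u = log(x), dv = (x**3) dx, so v = x**4/4 [assuming x > 0]: now x**4*log(x)/4 + ∫(-x**3/4) dx.
Step 2. Evaluate the standard form: now x**4*log(x)/4 - x**4/16.
Answer: x**4*log(x)/4 - x**4/16.


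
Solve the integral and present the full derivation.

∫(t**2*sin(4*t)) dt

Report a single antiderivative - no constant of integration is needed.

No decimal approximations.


Step 1. Integrate ∫(t**2*sin(4*t)) dt by parts with u = t**2, dv = (sin(4*t)) dt, so v = -cos(4*t)/4: now -t**2*cos(4*t)/4 + ∫(t*cos(4*t)/2) dt.
Step 2. Integrate ∫(t*cos(4*t)/2) dt by parts with u = t, dv = (cos(4*t)/2) dt, so v = sin(4*t)/8: now -t**2*cos(4*t)/4 + t*sin(4*t)/8 + ∫(-sin(4*t)/8) dt.
Step 3. Evaluate the standard form: now -t**2*cos(4*t)/4 + t*sin(4*t)/8 + cos(4*t)/32.
Answer: -t**2*cos(4*t)/4 + t*sin(4*t)/8 + cos(4*t)/32.


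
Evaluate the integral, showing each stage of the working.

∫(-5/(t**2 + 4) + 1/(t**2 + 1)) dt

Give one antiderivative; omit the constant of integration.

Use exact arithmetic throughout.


Step 1. Rewrite: now ∫(1/(t**2 + 1)) dt + ∫(-5/(t**2 + 4)) dt.
Step 2. Evaluate the standard form: now atan(t) + ∫(-5/(t**2 + 4)) dt.
Step 3. Evaluate the standard form: now -5*atan(t/2)/2 + atan(t).
Answer: -5*atan(t/2)/2 + atan(t).


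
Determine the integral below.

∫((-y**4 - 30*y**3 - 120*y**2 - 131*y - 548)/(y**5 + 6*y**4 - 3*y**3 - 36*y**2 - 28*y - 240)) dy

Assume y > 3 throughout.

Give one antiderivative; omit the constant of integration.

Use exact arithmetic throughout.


Answer: -4*log(y - 3) + 2*log(y + 4) + log(y + 5) + atan(y/2)/2.


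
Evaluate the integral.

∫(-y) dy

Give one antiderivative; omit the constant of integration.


Answer: -y**2/2.


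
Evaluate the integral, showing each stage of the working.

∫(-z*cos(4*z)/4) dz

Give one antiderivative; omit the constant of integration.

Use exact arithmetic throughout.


Step 1. Integrate ∫(-z*cos(4*z)/4) dz by parts with u = z, dv = (-cos(4*z)/4) dz, so v = -sin(4*z)/16: now -z*sin(4*z)/16 + ∫(sin(4*z)/16) dz.
Step 2. Evaluate the standard form: now -z*sin(4*z)/16 - cos(4*z)/64.
Answer: -z*sin(4*z)/16 - cos(4*z)/64.


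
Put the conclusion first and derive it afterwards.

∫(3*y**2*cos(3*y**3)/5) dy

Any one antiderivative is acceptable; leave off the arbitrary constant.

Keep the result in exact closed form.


The answer is sin(3*y**3)/15.
Step 1. Substitute u = y**3, turning ∫(3*y**2*cos(3*y**3)/5) dy into ∫(cos(3*u)/5) du: now ∫(cos(3*u)/5) du.
Step 2. Evaluate the standard form: now sin(3*u)/15.
Step 3. Substitute back u = y**3: now sin(3*y**3)/15.
Answer: sin(3*y**3)/15.


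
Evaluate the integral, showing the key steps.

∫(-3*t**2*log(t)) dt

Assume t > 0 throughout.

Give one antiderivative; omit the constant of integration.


Step 1. Integrate ∫(-3*t**2*log(t)) dt by parts with u = log(t), dv = (-3*t**2) dt, so v = -t**3 [assuming t > 0]: now -t**3*log(t) + ∫(t**2) dt.
Step 2. Evaluate the standard form: now -t**3*log(t) + t**3/3.
Answer: -t**3*log(t) + t**3/3.


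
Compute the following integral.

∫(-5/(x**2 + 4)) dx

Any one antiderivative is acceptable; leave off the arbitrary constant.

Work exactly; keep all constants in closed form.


Answer: -5*atan(x/2)/2.


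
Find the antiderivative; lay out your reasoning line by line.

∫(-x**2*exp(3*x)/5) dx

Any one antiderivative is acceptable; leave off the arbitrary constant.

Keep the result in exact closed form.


Step 1. Integrate ∫(-x**2*exp(3*x)/5) dx by parts with u = x**2, dv = (-exp(3*x)/5) dx, so v = -exp(3*x)/15: now -x**2*exp(3*x)/15 + ∫(2*x*exp(3*x)/15) dx.
Step 2. Integrate ∫(2*x*exp(3*x)/15) dx by parts with u = x, dv = (2*exp(3*x)/15) dx, so v = 2*exp(3*x)/45: now -x**2*exp(3*x)/15 + 2*x*exp(3*x)/45 + ∫(-2*exp(3*x)/45) dx.
Step 3. Evaluate the standard form: now -x**2*exp(3*x)/15 + 2*x*exp(3*x)/45 - 2*exp(3*x)/135.
Answer: -x**2*exp(3*x)/15 + 2*x*exp(3*x)/45 - 2*exp(3*x)/135.


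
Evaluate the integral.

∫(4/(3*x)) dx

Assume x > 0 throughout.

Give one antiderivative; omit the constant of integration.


Answer: 4*log(x)/3.


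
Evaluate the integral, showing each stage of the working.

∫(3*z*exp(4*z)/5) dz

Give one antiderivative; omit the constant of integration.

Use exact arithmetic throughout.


Step 1. Integrate ∫(3*z*exp(4*z)/5) dz by parts with u = z, dv = (3*exp(4*z)/5) dz, so v = 3*exp(4*z)/20: now 3*z*exp(4*z)/20 + ∫(-3*exp(4*z)/20) dz.
Step 2. Evaluate the standard form: now 3*z*exp(4*z)/20 - 3*exp(4*z)/80.
Answer: 3*z*exp(4*z)/20 - 3*exp(4*z)/80.


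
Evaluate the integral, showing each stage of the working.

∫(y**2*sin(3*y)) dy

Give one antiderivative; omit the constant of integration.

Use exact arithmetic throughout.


Step 1. Integrate ∫(y**2*sin(3*y)) dy by parts with u = y**2, dv = (sin(3*y)) dy, so v = -cos(3*y)/3: now -y**2*cos(3*y)/3 + ∫(2*y*cos(3*y)/3) dy.
Step 2. Integrate ∫(2*y*cos(3*y)/3) dy by parts with u = y, dv = (2*cos(3*y)/3) dy, so v = 2*sin(3*y)/9: now -y**2*cos(3*y)/3 + 2*y*sin(3*y)/9 + ∫(-2*sin(3*y)/9) dy.
Step 3. Evaluate the standard form: now -y**2*cos(3*y)/3 + 2*y*sin(3*y)/9 + 2*cos(3*y)/27.
Answer: -y**2*cos(3*y)/3 + 2*y*sin(3*y)/9 + 2*cos(3*y)/27.


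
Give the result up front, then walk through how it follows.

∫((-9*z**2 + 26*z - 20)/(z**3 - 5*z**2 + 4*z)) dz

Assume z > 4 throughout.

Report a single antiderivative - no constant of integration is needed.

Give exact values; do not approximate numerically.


The answer is -5*log(z) - 5*log(z - 4) + log(z - 1).
Step 1. Decompose ∫((-9*z**2 + 26*z - 20)/(z**3 - 5*z**2 + 4*z)) dz by partial fractions, (-9*z**2 + 26*z - 20)/(z**3 - 5*z**2 + 4*z) = 1/(z - 1) - 5/(z - 4) - 5/z: now ∫(-5/z) dz + ∫(-5/(z - 4)) dz + ∫(1/(z - 1)) dz.
Step 2. Evaluate the standard form [assuming z > 4]: now -5*log(z - 4) + ∫(-5/z) dz + ∫(1/(z - 1)) dz.
Step 3. Evaluate the standard form [assuming z > 0]: now -5*log(z) - 5*log(z - 4) + ∫(1/(z - 1)) dz.
Step 4. Evaluate the standard form [assuming z > 1]: now -5*log(z) - 5*log(z - 4) + log(z - 1).
Answer: -5*log(z) - 5*log(z - 4) + log(z - 1).


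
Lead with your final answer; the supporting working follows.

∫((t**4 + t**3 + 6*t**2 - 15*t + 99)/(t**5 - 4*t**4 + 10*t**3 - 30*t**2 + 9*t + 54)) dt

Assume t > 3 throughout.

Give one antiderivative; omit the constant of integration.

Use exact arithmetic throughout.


The answer is 3*log(t - 3) - 3*log(t - 2) + log(t + 1) + atan(t/3).
Step 1. Decompose ∫((t**4 + t**3 + 6*t**2 - 15*t + 99)/(t**5 - 4*t**4 + 10*t**3 - 30*t**2 + 9*t + 54)) dt by partial fractions, (t**4 + t**3 + 6*t**2 - 15*t + 99)/(t**5 - 4*t**4 + 10*t**3 - 30*t**2 + 9*t + 54) = 3/(t**2 + 9) + 1/(t + 1) - 3/(t - 2) + 3/(t - 3): now ∫(3/(t - 3)) dt + ∫(-3/(t - 2)) dt + ∫(1/(t + 1)) dt + ∫(3/(t**2 + 9)) dt.
Step 2. Evaluate the standard form [assuming t > 2]: now -3*log(t - 2) + ∫(3/(t - 3)) dt + ∫(1/(t + 1)) dt + ∫(3/(t**2 + 9)) dt.
Step 3. Evaluate the standard form [assuming t > 3]: now 3*log(t - 3) - 3*log(t - 2) + ∫(1/(t + 1)) dt + ∫(3/(t**2 + 9)) dt.
Step 4. Evaluate the standard form [assuming t > -1]: now 3*log(t - 3) - 3*log(t - 2) + log(t + 1) + ∫(3/(t**2 + 9)) dt.
Step 5. Evaluate the standard form: now 3*log(t - 3) - 3*log(t - 2) + log(t + 1) + atan(t/3).
Answer: 3*log(t - 3) - 3*log(t - 2) + log(t + 1) + atan(t/3).


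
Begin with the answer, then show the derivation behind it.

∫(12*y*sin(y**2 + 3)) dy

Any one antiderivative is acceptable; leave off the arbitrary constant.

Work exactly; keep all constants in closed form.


The answer is -6*cos(y**2 + 3).
Step 1. Substitute u = y**2 + 3, turning ∫(12*y*sin(y**2 + 3)) dy into ∫(6*sin(u)) du: now ∫(6*sin(u)) du.
Step 2. Evaluate the standard form: now -6*cos(u).
Step 3. Substitute back u = y**2 + 3: now -6*cos(y**2 + 3).
Answer: -6*cos(y**2 + 3).


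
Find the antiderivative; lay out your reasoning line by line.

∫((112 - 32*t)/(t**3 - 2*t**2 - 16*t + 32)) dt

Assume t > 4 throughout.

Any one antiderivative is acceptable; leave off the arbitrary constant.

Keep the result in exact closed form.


Step 1. Decompose ∫((112 - 32*t)/(t**3 - 2*t**2 - 16*t + 32)) dt by partial fractions, (112 - 32*t)/(t**3 - 2*t**2 - 16*t + 32) = 5/(t + 4) - 4/(t - 2) - 1/(t - 4): now ∫(-1/(t - 4)) dt + ∫(-4/(t - 2)) dt + ∫(5/(t + 4)) dt.
Step 2. Evaluate the standard form [assuming t > -4]: now 5*log(t + 4) + ∫(-1/(t - 4)) dt + ∫(-4/(t - 2)) dt.
Step 3. Evaluate the standard form [assuming t > 2]: now -4*log(t - 2) + 5*log(t + 4) + ∫(-1/(t - 4)) dt.
Step 4. Evaluate the standard form [assuming t > 4]: now -log(t - 4) - 4*log(t - 2) + 5*log(t + 4).
Answer: -log(t - 4) - 4*log(t - 2) + 5*log(t + 4).


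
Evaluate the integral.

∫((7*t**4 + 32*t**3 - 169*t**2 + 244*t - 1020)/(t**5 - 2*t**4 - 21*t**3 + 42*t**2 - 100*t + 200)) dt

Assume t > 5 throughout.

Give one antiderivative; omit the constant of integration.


Answer: 5*log(t - 5) + 5*log(t - 2) - 3*log(t + 5) - 2*atan(t/2).


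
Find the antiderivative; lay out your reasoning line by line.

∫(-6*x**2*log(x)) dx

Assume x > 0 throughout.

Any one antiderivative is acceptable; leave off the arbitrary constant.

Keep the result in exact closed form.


Step 1. Integrate ∫(-6*x**2*log(x)) dx by parts with u = log(x), dv = (-6*x**2) dx, so v = -2*x**3 [assuming x > 0]: now -2*x**3*log(x) + ∫(2*x**2) dx.
Step 2. Evaluate the standard form: now -2*x**3*log(x) + 2*x**3/3.
Answer: -2*x**3*log(x) + 2*x**3/3.


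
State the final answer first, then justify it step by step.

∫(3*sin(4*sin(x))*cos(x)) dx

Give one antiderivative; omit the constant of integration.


The answer is -3*cos(4*sin(x))/4.
Step 1. Substitute u = sin(x), turning ∫(3*sin(4*sin(x))*cos(x)) dx into ∫(3*sin(4*u)) du: now ∫(3*sin(4*u)) du.
Step 2. Evaluate the standard form: now -3*cos(4*u)/4.
Step 3. Substitute back u = sin(x): now -3*cos(4*sin(x))/4.
Answer: -3*cos(4*sin(x))/4.


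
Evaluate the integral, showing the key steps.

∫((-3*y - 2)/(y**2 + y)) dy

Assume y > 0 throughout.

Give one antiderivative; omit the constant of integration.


Step 1. Decompose ∫((-3*y - 2)/(y**2 + y)) dy by partial fractions, (-3*y - 2)/(y**2 + y) = -1/(y + 1) - 2/y: now ∫(-2/y) dy + ∫(-1/(y + 1)) dy.
Step 2. Evaluate the standard form [assuming y > 0]: now -2*log(y) + ∫(-1/(y + 1)) dy.
Step 3. Evaluate the standard form [assuming y > -1]: now -2*log(y) - log(y + 1).
Answer: -2*log(y) - log(y + 1).


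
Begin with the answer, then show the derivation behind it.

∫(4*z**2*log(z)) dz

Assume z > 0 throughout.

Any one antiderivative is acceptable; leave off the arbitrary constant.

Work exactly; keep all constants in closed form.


The answer is 4*z**3*log(z)/3 - 4*z**3/9.
Step 1. Integrate ∫(4*z**2*log(z)) dz by parts with u = log(z), dv = (4*z**2) dz, so v = 4*z**3/3 [assuming z > 0]: now 4*z**3*log(z)/3 + ∫(-4*z**2/3) dz.
Step 2. Evaluate the standard form: now 4*z**3*log(z)/3 - 4*z**3/9.
Answer: 4*z**3*log(z)/3 - 4*z**3/9.


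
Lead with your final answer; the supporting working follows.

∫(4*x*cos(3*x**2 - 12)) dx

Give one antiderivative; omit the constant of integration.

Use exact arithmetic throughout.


The answer is 2*sin(3*x**2 - 12)/3.
Step 1. Substitute u = x**2 - 4, turning ∫(4*x*cos(3*x**2 - 12)) dx into ∫(2*cos(3*u)) du: now ∫(2*cos(3*u)) du.
Step 2. Evaluate the standard form: now 2*sin(3*u)/3.
Step 3. Substitute back u = x**2 - 4: now 2*sin(3*x**2 - 12)/3.
Answer: 2*sin(3*x**2 - 12)/3.


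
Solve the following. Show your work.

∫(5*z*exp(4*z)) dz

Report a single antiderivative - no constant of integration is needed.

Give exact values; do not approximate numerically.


Step 1. Integrate ∫(5*z*exp(4*z)) dz by parts with u = z, dv = (5*exp(4*z)) dz, so v = 5*exp(4*z)/4: now 5*z*exp(4*z)/4 + ∫(-5*exp(4*z)/4) dz.
Step 2. Evaluate the standard form: now 5*z*exp(4*z)/4 - 5*exp(4*z)/16.
Answer: 5*z*exp(4*z)/4 - 5*exp(4*z)/16.


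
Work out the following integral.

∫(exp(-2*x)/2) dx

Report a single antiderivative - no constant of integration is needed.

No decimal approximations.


Answer: -exp(-2*x)/4.


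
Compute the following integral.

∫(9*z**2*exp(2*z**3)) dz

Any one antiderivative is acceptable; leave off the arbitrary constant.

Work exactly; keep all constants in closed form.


Answer: 3*exp(2*z**3)/2.


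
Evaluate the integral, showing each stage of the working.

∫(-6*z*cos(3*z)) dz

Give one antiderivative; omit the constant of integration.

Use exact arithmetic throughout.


Step 1. Integrate ∫(-6*z*cos(3*z)) dz by parts with u = z, dv = (-6*cos(3*z)) dz, so v = -2*sin(3*z): now -2*z*sin(3*z) + ∫(2*sin(3*z)) dz.
Step 2. Evaluate the standard form: now -2*z*sin(3*z) - 2*cos(3*z)/3.
Answer: -2*z*sin(3*z) - 2*cos(3*z)/3.


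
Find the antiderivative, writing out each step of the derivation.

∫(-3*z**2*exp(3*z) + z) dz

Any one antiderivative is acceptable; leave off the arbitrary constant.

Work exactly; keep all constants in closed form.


Step 1. Rewrite: now ∫(z) dz + ∫(-3*z**2*exp(3*z)) dz.
Step 2. Integrate ∫(-3*z**2*exp(3*z)) dz by parts with u = z**2, dv = (-3*exp(3*z)) dz, so v = -exp(3*z): now -z**2*exp(3*z) + ∫(z) dz + ∫(2*z*exp(3*z)) dz.
Step 3. Integrate ∫(2*z*exp(3*z)) dz by parts with u = z, dv = (2*exp(3*z)) dz, so v = 2*exp(3*z)/3: now -z**2*exp(3*z) + 2*z*exp(3*z)/3 + ∫(z) dz + ∫(-2*exp(3*z)/3) dz.
Step 4. Evaluate the standard form: now -z**2*exp(3*z) + 2*z*exp(3*z)/3 - 2*exp(3*z)/9 + ∫(z) dz.
Step 5. Evaluate the standard form: now -z**2*exp(3*z) + z**2/2 + 2*z*exp(3*z)/3 - 2*exp(3*z)/9.
Answer: -z**2*exp(3*z) + z**2/2 + 2*z*exp(3*z)/3 - 2*exp(3*z)/9.


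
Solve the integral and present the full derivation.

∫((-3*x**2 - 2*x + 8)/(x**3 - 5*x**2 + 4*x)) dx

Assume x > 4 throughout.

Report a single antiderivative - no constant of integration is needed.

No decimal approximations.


Step 1. Decompose ∫((-3*x**2 - 2*x + 8)/(x**3 - 5*x**2 + 4*x)) dx by partial fractions, (-3*x**2 - 2*x + 8)/(x**3 - 5*x**2 + 4*x) = -1/(x - 1) - 4/(x - 4) + 2/x: now ∫(2/x) dx + ∫(-4/(x - 4)) dx + ∫(-1/(x - 1)) dx.
Step 2. Evaluate the standard form [assuming x > 4]: now -4*log(x - 4) + ∫(2/x) dx + ∫(-1/(x - 1)) dx.
Step 3. Evaluate the standard form [assuming x > 0]: now 2*log(x) - 4*log(x - 4) + ∫(-1/(x - 1)) dx.
Step 4. Evaluate the standard form [assuming x > 1]: now 2*log(x) - 4*log(x - 4) - log(x - 1).
Answer: 2*log(x) - 4*log(x - 4) - log(x - 1).


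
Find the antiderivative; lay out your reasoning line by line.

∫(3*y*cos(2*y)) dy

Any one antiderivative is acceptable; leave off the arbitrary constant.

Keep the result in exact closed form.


Step 1. Integrate ∫(3*y*cos(2*y)) dy by parts with u = y, dv = (3*cos(2*y)) dy, so v = 3*sin(2*y)/2: now 3*y*sin(2*y)/2 + ∫(-3*sin(2*y)/2) dy.
Step 2. Evaluate the standard form: now 3*y*sin(2*y)/2 + 3*cos(2*y)/4.
Answer: 3*y*sin(2*y)/2 + 3*cos(2*y)/4.


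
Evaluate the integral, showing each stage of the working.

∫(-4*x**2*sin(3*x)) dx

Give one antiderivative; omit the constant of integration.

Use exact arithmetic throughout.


Step 1. Integrate ∫(-4*x**2*sin(3*x)) dx by parts with u = x**2, dv = (-4*sin(3*x)) dx, so v = 4*cos(3*x)/3: now 4*x**2*cos(3*x)/3 + ∫(-8*x*cos(3*x)/3) dx.
Step 2. Integrate ∫(-8*x*cos(3*x)/3) dx by parts with u = x, dv = (-8*cos(3*x)/3) dx, so v = -8*sin(3*x)/9: now 4*x**2*cos(3*x)/3 - 8*x*sin(3*x)/9 + ∫(8*sin(3*x)/9) dx.
Step 3. Evaluate the standard form: now 4*x**2*cos(3*x)/3 - 8*x*sin(3*x)/9 - 8*cos(3*x)/27.
Answer: 4*x**2*cos(3*x)/3 - 8*x*sin(3*x)/9 - 8*cos(3*x)/27.


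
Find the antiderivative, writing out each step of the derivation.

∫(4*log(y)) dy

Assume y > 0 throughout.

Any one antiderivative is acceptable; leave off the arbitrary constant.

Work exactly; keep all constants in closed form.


Step 1. Integrate ∫(4*log(y)) dy by parts with u = log(y), dv = (4) dy, so v = 4*y [assuming y > 0]: now 4*y*log(y) + ∫(-4) dy.
Step 2. Evaluate the standard form: now 4*y*log(y) - 4*y.
Answer: 4*y*log(y) - 4*y.


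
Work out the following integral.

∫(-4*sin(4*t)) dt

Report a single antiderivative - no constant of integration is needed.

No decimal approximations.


Answer: cos(4*t).


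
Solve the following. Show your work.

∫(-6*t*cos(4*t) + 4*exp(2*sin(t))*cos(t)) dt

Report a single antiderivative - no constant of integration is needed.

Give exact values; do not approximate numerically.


Step 1. Rewrite: now ∫(-6*t*cos(4*t)) dt + ∫(4*exp(2*sin(t))*cos(t)) dt.
Step 2. Integrate ∫(-6*t*cos(4*t)) dt by parts with u = t, dv = (-6*cos(4*t)) dt, so v = -3*sin(4*t)/2: now -3*t*sin(4*t)/2 + ∫(4*exp(2*sin(t))*cos(t)) dt + ∫(3*sin(4*t)/2) dt.
Step 3. Evaluate the standard form: now -3*t*sin(4*t)/2 - 3*cos(4*t)/8 + ∫(4*exp(2*sin(t))*cos(t)) dt.
Step 4. Substitute u = sin(t), turning ∫(4*exp(2*sin(t))*cos(t)) dt into ∫(4*exp(2*u)) du: now -3*t*sin(4*t)/2 - 3*cos(4*t)/8 + ∫(4*exp(2*u)) du.
Step 5. Evaluate the standard form: now -3*t*sin(4*t)/2 + 2*exp(2*u) - 3*cos(4*t)/8.
Step 6. Substitute back u = sin(t): now -3*t*sin(4*t)/2 + 2*exp(2*sin(t)) - 3*cos(4*t)/8.
Answer: -3*t*sin(4*t)/2 + 2*exp(2*sin(t)) - 3*cos(4*t)/8.


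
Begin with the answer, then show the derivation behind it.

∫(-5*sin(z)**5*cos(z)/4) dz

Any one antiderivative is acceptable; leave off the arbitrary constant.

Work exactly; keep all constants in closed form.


The answer is -5*sin(z)**6/24.
Step 1. Substitute u = sin(z), turning ∫(-5*sin(z)**5*cos(z)/4) dz into ∫(-5*u**5/4) du: now ∫(-5*u**5/4) du.
Step 2. Evaluate the standard form: now -5*u**6/24.
Step 3. Substitute back u = sin(z): now -5*sin(z)**6/24.
Answer: -5*sin(z)**6/24.


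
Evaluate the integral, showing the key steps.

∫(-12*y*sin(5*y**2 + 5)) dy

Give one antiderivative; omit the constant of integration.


Step 1. Substitute u = y**2 + 1, turning ∫(-12*y*sin(5*y**2 + 5)) dy into ∫(-6*sin(5*u)) du: now ∫(-6*sin(5*u)) du.
Step 2. Evaluate the standard form: now 6*cos(5*u)/5.
Step 3. Substitute back u = y**2 + 1: now 6*cos(5*y**2 + 5)/5.
Answer: 6*cos(5*y**2 + 5)/5.


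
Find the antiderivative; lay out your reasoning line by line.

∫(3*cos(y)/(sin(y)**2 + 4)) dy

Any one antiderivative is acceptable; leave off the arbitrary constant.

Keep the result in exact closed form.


Step 1. Substitute u = sin(y), turning ∫(3*cos(y)/(sin(y)**2 + 4)) dy into ∫(3/(u**2 + 4)) du: now ∫(3/(u**2 + 4)) du.
Step 2. Evaluate the standard form: now 3*atan(u/2)/2.
Step 3. Substitute back u = sin(y): now 3*atan(sin(y)/2)/2.
Answer: 3*atan(sin(y)/2)/2.


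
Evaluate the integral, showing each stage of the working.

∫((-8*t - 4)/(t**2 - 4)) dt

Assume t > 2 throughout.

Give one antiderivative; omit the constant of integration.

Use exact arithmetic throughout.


Step 1. Decompose ∫((-8*t - 4)/(t**2 - 4)) dt by partial fractions, (-8*t - 4)/(t**2 - 4) = -3/(t + 2) - 5/(t - 2): now ∫(-5/(t - 2)) dt + ∫(-3/(t + 2)) dt.
Step 2. Evaluate the standard form [assuming t > -2]: now -3*log(t + 2) + ∫(-5/(t - 2)) dt.
Step 3. Evaluate the standard form [assuming t > 2]: now -5*log(t - 2) - 3*log(t + 2).
Answer: -5*log(t - 2) - 3*log(t + 2).


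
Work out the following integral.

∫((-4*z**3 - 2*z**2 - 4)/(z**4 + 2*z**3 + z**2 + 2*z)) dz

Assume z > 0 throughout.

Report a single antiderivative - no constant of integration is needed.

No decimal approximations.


Answer: -2*log(z) - 2*log(z + 2) + 2*atan(z).


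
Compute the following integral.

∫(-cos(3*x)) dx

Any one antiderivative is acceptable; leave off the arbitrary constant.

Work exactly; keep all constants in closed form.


Answer: -sin(3*x)/3.


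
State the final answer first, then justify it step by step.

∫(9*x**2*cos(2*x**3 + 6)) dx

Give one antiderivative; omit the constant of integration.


The answer is 3*sin(2*x**3 + 6)/2.
Step 1. Substitute u = x**3 + 3, turning ∫(9*x**2*cos(2*x**3 + 6)) dx into ∫(3*cos(2*u)) du: now ∫(3*cos(2*u)) du.
Step 2. Evaluate the standard form: now 3*sin(2*u)/2.
Step 3. Substitute back u = x**3 + 3: now 3*sin(2*x**3 + 6)/2.
Answer: 3*sin(2*x**3 + 6)/2.


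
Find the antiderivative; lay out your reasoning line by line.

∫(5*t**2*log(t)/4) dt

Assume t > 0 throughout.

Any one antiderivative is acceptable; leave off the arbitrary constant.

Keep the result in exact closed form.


Step 1. Integrate ∫(5*t**2*log(t)/4) dt by parts with u = log(t), dv = (5*t**2/4) dt, so v = 5*t**3/12 [assuming t > 0]: now 5*t**3*log(t)/12 + ∫(-5*t**2/12) dt.
Step 2. Evaluate the standard form: now 5*t**3*log(t)/12 - 5*t**3/36.
Answer: 5*t**3*log(t)/12 - 5*t**3/36.


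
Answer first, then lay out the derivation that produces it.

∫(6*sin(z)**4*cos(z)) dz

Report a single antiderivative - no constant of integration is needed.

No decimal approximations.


The answer is 6*sin(z)**5/5.
Step 1. Substitute u = sin(z), turning ∫(6*sin(z)**4*cos(z)) dz into ∫(6*u**4) du: now ∫(6*u**4) du.
Step 2. Evaluate the standard form: now 6*u**5/5.
Step 3. Substitute back u = sin(z): now 6*sin(z)**5/5.
Answer: 6*sin(z)**5/5.


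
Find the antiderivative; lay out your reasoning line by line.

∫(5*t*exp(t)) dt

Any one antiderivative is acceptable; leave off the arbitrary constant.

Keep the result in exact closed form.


Step 1. Integrate ∫(5*t*exp(t)) dt by parts with u = t, dv = (5*exp(t)) dt, so v = 5*exp(t): now 5*t*exp(t) + ∫(-5*exp(t)) dt.
Step 2. Evaluate the standard form: now 5*t*exp(t) - 5*exp(t).
Answer: 5*t*exp(t) - 5*exp(t).


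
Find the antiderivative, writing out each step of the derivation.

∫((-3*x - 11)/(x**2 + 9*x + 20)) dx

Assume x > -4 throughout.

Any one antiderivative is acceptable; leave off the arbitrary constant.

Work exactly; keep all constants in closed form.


Step 1. Decompose ∫((-3*x - 11)/(x**2 + 9*x + 20)) dx by partial fractions, (-3*x - 11)/(x**2 + 9*x + 20) = -4/(x + 5) + 1/(x + 4): now ∫(1/(x + 4)) dx + ∫(-4/(x + 5)) dx.
Step 2. Evaluate the standard form [assuming x > -5]: now -4*log(x + 5) + ∫(1/(x + 4)) dx.
Step 3. Evaluate the standard form [assuming x > -4]: now log(x + 4) - 4*log(x + 5).
Answer: log(x + 4) - 4*log(x + 5).


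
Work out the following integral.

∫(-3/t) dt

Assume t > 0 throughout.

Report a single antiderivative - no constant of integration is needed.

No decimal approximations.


Answer: -3*log(t).


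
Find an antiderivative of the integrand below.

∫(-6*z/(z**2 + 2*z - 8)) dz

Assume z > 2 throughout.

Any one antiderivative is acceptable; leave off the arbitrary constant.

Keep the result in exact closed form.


Answer: -2*log(z - 2) - 4*log(z + 4).


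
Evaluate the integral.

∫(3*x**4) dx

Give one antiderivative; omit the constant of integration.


Answer: 3*x**5/5.


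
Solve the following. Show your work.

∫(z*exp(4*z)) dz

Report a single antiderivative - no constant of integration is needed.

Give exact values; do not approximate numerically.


Step 1. Integrate ∫(z*exp(4*z)) dz by parts with u = z, dv = (exp(4*z)) dz, so v = exp(4*z)/4: now z*exp(4*z)/4 + ∫(-exp(4*z)/4) dz.
Step 2. Evaluate the standard form: now z*exp(4*z)/4 - exp(4*z)/16.
Answer: z*exp(4*z)/4 - exp(4*z)/16.


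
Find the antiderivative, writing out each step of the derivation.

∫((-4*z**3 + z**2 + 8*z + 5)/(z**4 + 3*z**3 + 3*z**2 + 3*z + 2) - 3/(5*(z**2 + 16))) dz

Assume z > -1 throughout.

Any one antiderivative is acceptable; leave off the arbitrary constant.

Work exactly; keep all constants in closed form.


Step 1. Rewrite: now ∫((-4*z**3 + z**2 + 8*z + 5)/(z**4 + 3*z**3 + 3*z**2 + 3*z + 2)) dz + ∫(-3/(5*(z**2 + 16))) dz.
Step 2. Evaluate the standard form: now -3*atan(z/4)/20 + ∫((-4*z**3 + z**2 + 8*z + 5)/(z**4 + 3*z**3 + 3*z**2 + 3*z + 2)) dz.
Step 3. Decompose ∫((-4*z**3 + z**2 + 8*z + 5)/(z**4 + 3*z**3 + 3*z**2 + 3*z + 2)) dz by partial fractions, (-4*z**3 + z**2 + 8*z + 5)/(z**4 + 3*z**3 + 3*z**2 + 3*z + 2) = 4/(z**2 + 1) - 5/(z + 2) + 1/(z + 1): now -3*atan(z/4)/20 + ∫(1/(z + 1)) dz + ∫(-5/(z + 2)) dz + ∫(4/(z**2 + 1)) dz.
Step 4. Evaluate the standard form [assuming z > -2]: now -5*log(z + 2) - 3*atan(z/4)/20 + ∫(1/(z + 1)) dz + ∫(4/(z**2 + 1)) dz.
Step 5. Evaluate the standard form [assuming z > -1]: now log(z + 1) - 5*log(z + 2) - 3*atan(z/4)/20 + ∫(4/(z**2 + 1)) dz.
Step 6. Evaluate the standard form: now log(z + 1) - 5*log(z + 2) - 3*atan(z/4)/20 + 4*atan(z).
Answer: log(z + 1) - 5*log(z + 2) - 3*atan(z/4)/20 + 4*atan(z).


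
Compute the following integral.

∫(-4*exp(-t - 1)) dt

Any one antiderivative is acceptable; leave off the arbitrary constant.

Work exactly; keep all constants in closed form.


Answer: 4*exp(-t - 1).


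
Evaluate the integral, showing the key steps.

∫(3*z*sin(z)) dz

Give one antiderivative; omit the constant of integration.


Step 1. Integrate ∫(3*z*sin(z)) dz by parts with u = z, dv = (3*sin(z)) dz, so v = -3*cos(z): now -3*z*cos(z) + ∫(3*cos(z)) dz.
Step 2. Evaluate the standard form: now -3*z*cos(z) + 3*sin(z).
Answer: -3*z*cos(z) + 3*sin(z).


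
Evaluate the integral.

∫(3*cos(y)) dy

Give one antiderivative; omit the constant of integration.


Answer: 3*sin(y).


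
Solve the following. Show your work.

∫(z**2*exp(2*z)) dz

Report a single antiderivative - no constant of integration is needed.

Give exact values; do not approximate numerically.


Step 1. Integrate ∫(z**2*exp(2*z)) dz by parts with u = z**2, dv = (exp(2*z)) dz, so v = exp(2*z)/2: now z**2*exp(2*z)/2 + ∫(-z*exp(2*z)) dz.
Step 2. Integrate ∫(-z*exp(2*z)) dz by parts with u = z, dv = (-exp(2*z)) dz, so v = -exp(2*z)/2: now z**2*exp(2*z)/2 - z*exp(2*z)/2 + ∫(exp(2*z)/2) dz.
Step 3. Evaluate the standard form: now z**2*exp(2*z)/2 - z*exp(2*z)/2 + exp(2*z)/4.
Answer: z**2*exp(2*z)/2 - z*exp(2*z)/2 + exp(2*z)/4.


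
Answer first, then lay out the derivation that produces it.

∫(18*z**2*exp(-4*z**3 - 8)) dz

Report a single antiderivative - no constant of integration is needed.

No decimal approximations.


The answer is -3*exp(-4*z**3 - 8)/2.
Step 1. Substitute u = z**3 + 2, turning ∫(18*z**2*exp(-4*z**3 - 8)) dz into ∫(6*exp(-4*u)) du: now ∫(6*exp(-4*u)) du.
Step 2. Evaluate the standard form: now -3*exp(-4*u)/2.
Step 3. Substitute back u = z**3 + 2: now -3*exp(-4*z**3 - 8)/2.
Answer: -3*exp(-4*z**3 - 8)/2.


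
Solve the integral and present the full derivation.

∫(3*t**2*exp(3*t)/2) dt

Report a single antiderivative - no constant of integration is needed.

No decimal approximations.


Step 1. Integrate ∫(3*t**2*exp(3*t)/2) dt by parts with u = t**2, dv = (3*exp(3*t)/2) dt, so v = exp(3*t)/2: now t**2*exp(3*t)/2 + ∫(-t*exp(3*t)) dt.
Step 2. Integrate ∫(-t*exp(3*t)) dt by parts with u = t, dv = (-exp(3*t)) dt, so v = -exp(3*t)/3: now t**2*exp(3*t)/2 - t*exp(3*t)/3 + ∫(exp(3*t)/3) dt.
Step 3. Evaluate the standard form: now t**2*exp(3*t)/2 - t*exp(3*t)/3 + exp(3*t)/9.
Answer: t**2*exp(3*t)/2 - t*exp(3*t)/3 + exp(3*t)/9.


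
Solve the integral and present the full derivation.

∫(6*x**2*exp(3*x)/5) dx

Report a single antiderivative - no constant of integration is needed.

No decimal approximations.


Step 1. Integrate ∫(6*x**2*exp(3*x)/5) dx by parts with u = x**2, dv = (6*exp(3*x)/5) dx, so v = 2*exp(3*x)/5: now 2*x**2*exp(3*x)/5 + ∫(-4*x*exp(3*x)/5) dx.
Step 2. Integrate ∫(-4*x*exp(3*x)/5) dx by parts with u = x, dv = (-4*exp(3*x)/5) dx, so v = -4*exp(3*x)/15: now 2*x**2*exp(3*x)/5 - 4*x*exp(3*x)/15 + ∫(4*exp(3*x)/15) dx.
Step 3. Evaluate the standard form: now 2*x**2*exp(3*x)/5 - 4*x*exp(3*x)/15 + 4*exp(3*x)/45.
Answer: 2*x**2*exp(3*x)/5 - 4*x*exp(3*x)/15 + 4*exp(3*x)/45.


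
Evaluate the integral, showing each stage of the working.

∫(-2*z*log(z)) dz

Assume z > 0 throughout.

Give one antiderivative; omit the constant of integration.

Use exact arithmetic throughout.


Step 1. Integrate ∫(-2*z*log(z)) dz by parts with u = log(z), dv = (-2*z) dz, so v = -z**2 [assuming z > 0]: now -z**2*log(z) + ∫(z) dz.
Step 2. Evaluate the standard form: now -z**2*log(z) + z**2/2.
Answer: -z**2*log(z) + z**2/2.


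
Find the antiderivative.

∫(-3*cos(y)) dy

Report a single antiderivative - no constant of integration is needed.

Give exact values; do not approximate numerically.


Answer: -3*sin(y).


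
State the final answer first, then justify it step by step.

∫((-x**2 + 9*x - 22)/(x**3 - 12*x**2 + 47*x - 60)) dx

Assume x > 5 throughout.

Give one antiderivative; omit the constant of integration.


The answer is -log(x - 5) + 2*log(x - 4) - 2*log(x - 3).
Step 1. Decompose ∫((-x**2 + 9*x - 22)/(x**3 - 12*x**2 + 47*x - 60)) dx by partial fractions, (-x**2 + 9*x - 22)/(x**3 - 12*x**2 + 47*x - 60) = -2/(x - 3) + 2/(x - 4) - 1/(x - 5): now ∫(-1/(x - 5)) dx + ∫(2/(x - 4)) dx + ∫(-2/(x - 3)) dx.
Step 2. Evaluate the standard form [assuming x > 4]: now 2*log(x - 4) + ∫(-1/(x - 5)) dx + ∫(-2/(x - 3)) dx.
Step 3. Evaluate the standard form [assuming x > 5]: now -log(x - 5) + 2*log(x - 4) + ∫(-2/(x - 3)) dx.
Step 4. Evaluate the standard form [assuming x > 3]: now -log(x - 5) + 2*log(x - 4) - 2*log(x - 3).
Answer: -log(x - 5) + 2*log(x - 4) - 2*log(x - 3).


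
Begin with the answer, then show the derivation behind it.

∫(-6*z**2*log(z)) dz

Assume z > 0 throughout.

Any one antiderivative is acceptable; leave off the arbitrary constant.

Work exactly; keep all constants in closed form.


The answer is -2*z**3*log(z) + 2*z**3/3.
Step 1. Integrate ∫(-6*z**2*log(z)) dz by parts with u = log(z), dv = (-6*z**2) dz, so v = -2*z**3 [assuming z > 0]: now -2*z**3*log(z) + ∫(2*z**2) dz.
Step 2. Evaluate the standard form: now -2*z**3*log(z) + 2*z**3/3.
Answer: -2*z**3*log(z) + 2*z**3/3.


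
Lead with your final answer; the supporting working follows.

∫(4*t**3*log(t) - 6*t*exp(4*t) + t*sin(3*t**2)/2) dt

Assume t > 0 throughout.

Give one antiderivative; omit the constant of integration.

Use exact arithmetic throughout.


The answer is t**4*log(t) - t**4/4 - 3*t*exp(4*t)/2 + 3*exp(4*t)/8 - cos(3*t**2)/12.
Step 1. Rewrite: now ∫(-6*t*exp(4*t)) dt + ∫(t*sin(3*t**2)/2) dt + ∫(4*t**3*log(t)) dt.
Step 2. Substitute u = t**2, turning ∫(t*sin(3*t**2)/2) dt into ∫(sin(3*u)/4) du: now ∫(-6*t*exp(4*t)) dt + ∫(4*t**3*log(t)) dt + ∫(sin(3*u)/4) du.
Step 3. Evaluate the standard form: now -cos(3*u)/12 + ∫(-6*t*exp(4*t)) dt + ∫(4*t**3*log(t)) dt.
Step 4. Substitute back u = t**2: now -cos(3*t**2)/12 + ∫(-6*t*exp(4*t)) dt + ∫(4*t**3*log(t)) dt.
Step 5. Integrate ∫(-6*t*exp(4*t)) dt by parts with u = t, dv = (-6*exp(4*t)) dt, so v = -3*exp(4*t)/2: now -3*t*exp(4*t)/2 - cos(3*t**2)/12 + ∫(4*t**3*log(t)) dt + ∫(3*exp(4*t)/2) dt.
Step 6. Evaluate the standard form: now -3*t*exp(4*t)/2 + 3*exp(4*t)/8 - cos(3*t**2)/12 + ∫(4*t**3*log(t)) dt.
Step 7. Integrate ∫(4*t**3*log(t)) dt by parts with u = log(t), dv = (4*t**3) dt, so v = t**4 [assuming t > 0]: now t**4*log(t) - 3*t*exp(4*t)/2 + 3*exp(4*t)/8 - cos(3*t**2)/12 + ∫(-t**3) dt.
Step 8. Evaluate the standard form: now t**4*log(t) - t**4/4 - 3*t*exp(4*t)/2 + 3*exp(4*t)/8 - cos(3*t**2)/12.
Answer: t**4*log(t) - t**4/4 - 3*t*exp(4*t)/2 + 3*exp(4*t)/8 - cos(3*t**2)/12.
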